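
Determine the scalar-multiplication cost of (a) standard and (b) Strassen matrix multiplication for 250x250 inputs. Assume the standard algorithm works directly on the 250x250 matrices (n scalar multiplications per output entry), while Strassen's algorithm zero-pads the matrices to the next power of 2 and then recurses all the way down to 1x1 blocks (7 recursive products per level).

Matrix multiplication for 250x250 matrices:

Strassen's algorithm requires power-of-2 dimensions. Pad 250x250 to 256x256 (next power of 2).

Standard algorithm: 250^3 = 15625000 multiplications
Strassen's algorithm: 7^(log2(256)) = 7^8 = 5764801 multiplications
Savings: 15625000 - 5764801 = 9860199 multiplications

Standard: 15625000 multiplications (250^3). Strassen: 5764801 multiplications (7^8, after padding to 256x256). Strassen reduces 8 recursive multiplications to 7 at each level.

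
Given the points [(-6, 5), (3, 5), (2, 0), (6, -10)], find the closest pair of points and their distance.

Computing all pairwise distances among 4 points:

d((-6, 5), (3, 5)) = 9.0
d((-6, 5), (2, 0)) = 9.434
d((-6, 5), (6, -10)) = 19.2094
d((3, 5), (2, 0)) = 5.099 <-- minimum
d((3, 5), (6, -10)) = 15.2971
d((2, 0), (6, -10)) = 10.7703

Closest pair: (3, 5) and (2, 0) with distance 5.099

The closest pair is (3, 5) and (2, 0) with Euclidean distance 5.099. For 4 points, brute-force pairwise comparison is shown above. For large n, the divide-and-conquer algorithm (sort by x, recurse on halves, check the dividing strip) achieves O(n log n).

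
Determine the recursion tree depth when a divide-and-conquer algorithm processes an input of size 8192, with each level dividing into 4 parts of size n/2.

For divide and conquer with division factor 2:

Problem sizes at each level:
Level 0: 8192
Level 1: 4096
Level 2: 2048
Level 3: 1024
Level 4: 512
Level 5: 256
Level 6: 128
Level 7: 64
Level 8: 32
Level 9: 16
Level 10: 8
Level 11: 4
Level 12: 2
Level 13: 1

The root is level 0 and the size-1 base case is level 13 (the tree spans levels 0 through 13, i.e. 14 levels counting the root), so the depth is the number of divisions: log_2(8192) = 13

The recursion tree depth is log_2(8192) = 13. At each level, the problem size is divided by 2, so it takes 13 divisions to reduce to a base case of size 1. The algorithm makes 4 recursive calls at each level.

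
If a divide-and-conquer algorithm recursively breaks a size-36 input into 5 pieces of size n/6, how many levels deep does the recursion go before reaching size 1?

For divide and conquer with division factor 6:

Problem sizes at each level:
Level 0: 36
Level 1: 6
Level 2: 1

The root is level 0 and the size-1 base case is level 2 (the tree spans levels 0 through 2, i.e. 3 levels counting the root), so the depth is the number of divisions: log_6(36) = 2

The recursion tree depth is log_6(36) = 2. At each level, the problem size is divided by 6, so it takes 2 divisions to reduce to a base case of size 1. The algorithm makes 5 recursive calls at each level.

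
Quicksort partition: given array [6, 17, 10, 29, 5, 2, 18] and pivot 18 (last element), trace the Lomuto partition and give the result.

Lomuto partition with pivot = 18:

Initial array: [6, 17, 10, 29, 5, 2, 18]

arr[0]=6 <= 18: swap with position 0, array becomes [6, 17, 10, 29, 5, 2, 18]
arr[1]=17 <= 18: swap with position 1, array becomes [6, 17, 10, 29, 5, 2, 18]
arr[2]=10 <= 18: swap with position 2, array becomes [6, 17, 10, 29, 5, 2, 18]
arr[3]=29 > 18: no swap
arr[4]=5 <= 18: swap with position 3, array becomes [6, 17, 10, 5, 29, 2, 18]
arr[5]=2 <= 18: swap with position 4, array becomes [6, 17, 10, 5, 2, 29, 18]

Place pivot at position 5: [6, 17, 10, 5, 2, 18, 29]
Pivot position: 5

After partitioning with pivot 18, the array becomes [6, 17, 10, 5, 2, 18, 29]. The pivot is placed at index 5. All elements to the left of the pivot are <= 18, and all elements to the right are > 18.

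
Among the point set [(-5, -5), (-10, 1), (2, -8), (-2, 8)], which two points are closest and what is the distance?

Computing all pairwise distances among 4 points:

d((-5, -5), (-10, 1)) = 7.8102
d((-5, -5), (2, -8)) = 7.6158 <-- minimum
d((-5, -5), (-2, 8)) = 13.3417
d((-10, 1), (2, -8)) = 15.0
d((-10, 1), (-2, 8)) = 10.6301
d((2, -8), (-2, 8)) = 16.4924

Closest pair: (-5, -5) and (2, -8) with distance 7.6158

The closest pair is (-5, -5) and (2, -8) with Euclidean distance 7.6158. For 4 points, brute-force pairwise comparison is shown above. For large n, the divide-and-conquer algorithm (sort by x, recurse on halves, check the dividing strip) achieves O(n log n).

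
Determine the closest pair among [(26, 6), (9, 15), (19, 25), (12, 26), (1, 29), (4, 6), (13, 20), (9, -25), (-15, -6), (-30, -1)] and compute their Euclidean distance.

Computing all pairwise distances among 10 points:

d((26, 6), (9, 15)) = 19.2354
d((26, 6), (19, 25)) = 20.2485
d((26, 6), (12, 26)) = 24.4131
d((26, 6), (1, 29)) = 33.9706
d((26, 6), (4, 6)) = 22.0
d((26, 6), (13, 20)) = 19.105
d((26, 6), (9, -25)) = 35.3553
d((26, 6), (-15, -6)) = 42.72
d((26, 6), (-30, -1)) = 56.4358
d((9, 15), (19, 25)) = 14.1421
d((9, 15), (12, 26)) = 11.4018
d((9, 15), (1, 29)) = 16.1245
d((9, 15), (4, 6)) = 10.2956
d((9, 15), (13, 20)) = 6.4031
d((9, 15), (9, -25)) = 40.0
d((9, 15), (-15, -6)) = 31.8904
d((9, 15), (-30, -1)) = 42.1545
d((19, 25), (12, 26)) = 7.0711
d((19, 25), (1, 29)) = 18.4391
d((19, 25), (4, 6)) = 24.2074
d((19, 25), (13, 20)) = 7.8102
d((19, 25), (9, -25)) = 50.9902
d((19, 25), (-15, -6)) = 46.0109
d((19, 25), (-30, -1)) = 55.4707
d((12, 26), (1, 29)) = 11.4018
d((12, 26), (4, 6)) = 21.5407
d((12, 26), (13, 20)) = 6.0828 <-- minimum
d((12, 26), (9, -25)) = 51.0882
d((12, 26), (-15, -6)) = 41.8688
d((12, 26), (-30, -1)) = 49.93
d((1, 29), (4, 6)) = 23.1948
d((1, 29), (13, 20)) = 15.0
d((1, 29), (9, -25)) = 54.5894
d((1, 29), (-15, -6)) = 38.4838
d((1, 29), (-30, -1)) = 43.1393
d((4, 6), (13, 20)) = 16.6433
d((4, 6), (9, -25)) = 31.4006
d((4, 6), (-15, -6)) = 22.4722
d((4, 6), (-30, -1)) = 34.7131
d((13, 20), (9, -25)) = 45.1774
d((13, 20), (-15, -6)) = 38.2099
d((13, 20), (-30, -1)) = 47.8539
d((9, -25), (-15, -6)) = 30.6105
d((9, -25), (-30, -1)) = 45.793
d((-15, -6), (-30, -1)) = 15.8114

Closest pair: (12, 26) and (13, 20) with distance 6.0828

The closest pair is (12, 26) and (13, 20) with Euclidean distance 6.0828. For 10 points, brute-force pairwise comparison is shown above. For large n, the divide-and-conquer algorithm (sort by x, recurse on halves, check the dividing strip) achieves O(n log n).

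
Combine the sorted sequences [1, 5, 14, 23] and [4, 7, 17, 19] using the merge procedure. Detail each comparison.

Merging process:

Compare 1 vs 4: take 1 from left. Merged: [1]
Compare 5 vs 4: take 4 from right. Merged: [1, 4]
Compare 5 vs 7: take 5 from left. Merged: [1, 4, 5]
Compare 14 vs 7: take 7 from right. Merged: [1, 4, 5, 7]
Compare 14 vs 17: take 14 from left. Merged: [1, 4, 5, 7, 14]
Compare 23 vs 17: take 17 from right. Merged: [1, 4, 5, 7, 14, 17]
Compare 23 vs 19: take 19 from right. Merged: [1, 4, 5, 7, 14, 17, 19]
Append remaining from left: [23]. Merged: [1, 4, 5, 7, 14, 17, 19, 23]

Final merged array: [1, 4, 5, 7, 14, 17, 19, 23]
Total comparisons: 7

The merged array is [1, 4, 5, 7, 14, 17, 19, 23], requiring 7 comparisons. The merge step runs in O(n) time where n is the total number of elements.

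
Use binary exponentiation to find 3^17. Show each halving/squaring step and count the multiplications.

Computing 3^17 by squaring (build up from 3^1; each line after the first costs one multiplication):

3^1 = 3
3^2 = (3^1)^2 = 3^2 = 9
3^4 = (3^2)^2 = 9^2 = 81
3^8 = (3^4)^2 = 81^2 = 6561
3^16 = (3^8)^2 = 6561^2 = 43046721
3^17 = 3 * 3^16 = 3 * 43046721 = 129140163

Result: 129140163
Multiplications needed: 5 (5 lines after 3^1)

3^17 = 129140163. Using exponentiation by squaring, this requires 5 multiplications. The key idea: if the exponent is even, square the half-power; if odd, multiply by the base once.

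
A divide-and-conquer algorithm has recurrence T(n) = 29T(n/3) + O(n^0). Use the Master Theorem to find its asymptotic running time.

Master Theorem for T(n) = 29T(n/3) + O(n^0):

a = 29, b = 3, c = 0
log_b(a) = log_3(29) = 3.0650

Case 1: c = 0 < log_3(29) = 3.0650
T(n) = O(n^(log_3 29))

For T(n) = 29T(n/3) + O(n^0): log_3(29) = 3.0650. This is Case 1 of the Master Theorem (c < log_b(a), work dominated by leaves), giving O(n^(log_3 29)).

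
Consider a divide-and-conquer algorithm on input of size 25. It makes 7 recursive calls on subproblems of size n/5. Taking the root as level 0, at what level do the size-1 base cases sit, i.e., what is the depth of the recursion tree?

For divide and conquer with division factor 5:

Problem sizes at each level:
Level 0: 25
Level 1: 5
Level 2: 1

The root is level 0 and the size-1 base case is level 2 (the tree spans levels 0 through 2, i.e. 3 levels counting the root), so the depth is the number of divisions: log_5(25) = 2

The recursion tree depth is log_5(25) = 2. At each level, the problem size is divided by 5, so it takes 2 divisions to reduce to a base case of size 1. The algorithm makes 7 recursive calls at each level.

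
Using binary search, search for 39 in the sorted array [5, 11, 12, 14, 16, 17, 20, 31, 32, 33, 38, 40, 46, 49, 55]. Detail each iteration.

Binary search for 39 in [5, 11, 12, 14, 16, 17, 20, 31, 32, 33, 38, 40, 46, 49, 55]:

lo=0, hi=14, mid=7, arr[mid]=31 -> 31 < 39, search right half
lo=8, hi=14, mid=11, arr[mid]=40 -> 40 > 39, search left half
lo=8, hi=10, mid=9, arr[mid]=33 -> 33 < 39, search right half
lo=10, hi=10, mid=10, arr[mid]=38 -> 38 < 39, search right half
lo=11 > hi=10, target 39 not found

Binary search determines that 39 is not in the array after 4 comparisons. The search space was exhausted without finding the target.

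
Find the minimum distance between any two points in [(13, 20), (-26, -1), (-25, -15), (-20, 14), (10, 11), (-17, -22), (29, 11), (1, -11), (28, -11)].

Computing all pairwise distances among 9 points:

d((13, 20), (-26, -1)) = 44.2945
d((13, 20), (-25, -15)) = 51.6624
d((13, 20), (-20, 14)) = 33.541
d((13, 20), (10, 11)) = 9.4868 <-- minimum
d((13, 20), (-17, -22)) = 51.614
d((13, 20), (29, 11)) = 18.3576
d((13, 20), (1, -11)) = 33.2415
d((13, 20), (28, -11)) = 34.4384
d((-26, -1), (-25, -15)) = 14.0357
d((-26, -1), (-20, 14)) = 16.1555
d((-26, -1), (10, 11)) = 37.9473
d((-26, -1), (-17, -22)) = 22.8473
d((-26, -1), (29, 11)) = 56.2939
d((-26, -1), (1, -11)) = 28.7924
d((-26, -1), (28, -11)) = 54.9181
d((-25, -15), (-20, 14)) = 29.4279
d((-25, -15), (10, 11)) = 43.6005
d((-25, -15), (-17, -22)) = 10.6301
d((-25, -15), (29, 11)) = 59.9333
d((-25, -15), (1, -11)) = 26.3059
d((-25, -15), (28, -11)) = 53.1507
d((-20, 14), (10, 11)) = 30.1496
d((-20, 14), (-17, -22)) = 36.1248
d((-20, 14), (29, 11)) = 49.0918
d((-20, 14), (1, -11)) = 32.6497
d((-20, 14), (28, -11)) = 54.1202
d((10, 11), (-17, -22)) = 42.638
d((10, 11), (29, 11)) = 19.0
d((10, 11), (1, -11)) = 23.7697
d((10, 11), (28, -11)) = 28.4253
d((-17, -22), (29, 11)) = 56.6127
d((-17, -22), (1, -11)) = 21.095
d((-17, -22), (28, -11)) = 46.3249
d((29, 11), (1, -11)) = 35.609
d((29, 11), (28, -11)) = 22.0227
d((1, -11), (28, -11)) = 27.0

Closest pair: (13, 20) and (10, 11) with distance 9.4868

The closest pair is (13, 20) and (10, 11) with Euclidean distance 9.4868. For 9 points, brute-force pairwise comparison is shown above. For large n, the divide-and-conquer algorithm (sort by x, recurse on halves, check the dividing strip) achieves O(n log n).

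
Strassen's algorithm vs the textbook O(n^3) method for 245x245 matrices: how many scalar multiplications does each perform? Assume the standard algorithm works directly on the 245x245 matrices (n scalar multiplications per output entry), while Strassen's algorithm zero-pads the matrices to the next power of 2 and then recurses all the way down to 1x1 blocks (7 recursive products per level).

Matrix multiplication for 245x245 matrices:

Strassen's algorithm requires power-of-2 dimensions. Pad 245x245 to 256x256 (next power of 2).

Standard algorithm: 245^3 = 14706125 multiplications
Strassen's algorithm: 7^(log2(256)) = 7^8 = 5764801 multiplications
Savings: 14706125 - 5764801 = 8941324 multiplications

Standard: 14706125 multiplications (245^3). Strassen: 5764801 multiplications (7^8, after padding to 256x256). Strassen reduces 8 recursive multiplications to 7 at each level.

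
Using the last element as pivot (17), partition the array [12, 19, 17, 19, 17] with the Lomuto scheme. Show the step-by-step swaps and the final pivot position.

Lomuto partition with pivot = 17:

Initial array: [12, 19, 17, 19, 17]

arr[0]=12 <= 17: swap with position 0, array becomes [12, 19, 17, 19, 17]
arr[1]=19 > 17: no swap
arr[2]=17 <= 17: swap with position 1, array becomes [12, 17, 19, 19, 17]
arr[3]=19 > 17: no swap

Place pivot at position 2: [12, 17, 17, 19, 19]
Pivot position: 2

After partitioning with pivot 17, the array becomes [12, 17, 17, 19, 19]. The pivot is placed at index 2. All elements to the left of the pivot are <= 17, and all elements to the right are > 17.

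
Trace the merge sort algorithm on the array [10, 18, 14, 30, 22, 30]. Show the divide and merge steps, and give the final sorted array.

Merge sort trace:

Split: [10, 18, 14, 30, 22, 30] -> [10, 18, 14] and [30, 22, 30]
  Split: [10, 18, 14] -> [10] and [18, 14]
    Split: [18, 14] -> [18] and [14]
    Merge: [18] + [14] -> [14, 18]
  Merge: [10] + [14, 18] -> [10, 14, 18]
  Split: [30, 22, 30] -> [30] and [22, 30]
    Split: [22, 30] -> [22] and [30]
    Merge: [22] + [30] -> [22, 30]
  Merge: [30] + [22, 30] -> [22, 30, 30]
Merge: [10, 14, 18] + [22, 30, 30] -> [10, 14, 18, 22, 30, 30]

Final sorted array: [10, 14, 18, 22, 30, 30]

The merge sort proceeds by recursively splitting the array and merging sorted halves.
After all merges, the sorted array is [10, 14, 18, 22, 30, 30].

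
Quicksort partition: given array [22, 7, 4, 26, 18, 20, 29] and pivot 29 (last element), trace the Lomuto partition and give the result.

Lomuto partition with pivot = 29:

Initial array: [22, 7, 4, 26, 18, 20, 29]

arr[0]=22 <= 29: swap with position 0, array becomes [22, 7, 4, 26, 18, 20, 29]
arr[1]=7 <= 29: swap with position 1, array becomes [22, 7, 4, 26, 18, 20, 29]
arr[2]=4 <= 29: swap with position 2, array becomes [22, 7, 4, 26, 18, 20, 29]
arr[3]=26 <= 29: swap with position 3, array becomes [22, 7, 4, 26, 18, 20, 29]
arr[4]=18 <= 29: swap with position 4, array becomes [22, 7, 4, 26, 18, 20, 29]
arr[5]=20 <= 29: swap with position 5, array becomes [22, 7, 4, 26, 18, 20, 29]

Place pivot at position 6: [22, 7, 4, 26, 18, 20, 29]
Pivot position: 6

After partitioning with pivot 29, the array becomes [22, 7, 4, 26, 18, 20, 29]. The pivot is placed at index 6. All elements to the left of the pivot are <= 29, and all elements to the right are > 29.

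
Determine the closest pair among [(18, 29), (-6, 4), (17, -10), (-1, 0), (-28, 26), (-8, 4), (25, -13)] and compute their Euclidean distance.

Computing all pairwise distances among 7 points:

d((18, 29), (-6, 4)) = 34.6554
d((18, 29), (17, -10)) = 39.0128
d((18, 29), (-1, 0)) = 34.6699
d((18, 29), (-28, 26)) = 46.0977
d((18, 29), (-8, 4)) = 36.0694
d((18, 29), (25, -13)) = 42.5793
d((-6, 4), (17, -10)) = 26.9258
d((-6, 4), (-1, 0)) = 6.4031
d((-6, 4), (-28, 26)) = 31.1127
d((-6, 4), (-8, 4)) = 2.0 <-- minimum
d((-6, 4), (25, -13)) = 35.3553
d((17, -10), (-1, 0)) = 20.5913
d((17, -10), (-28, 26)) = 57.6281
d((17, -10), (-8, 4)) = 28.6531
d((17, -10), (25, -13)) = 8.544
d((-1, 0), (-28, 26)) = 37.4833
d((-1, 0), (-8, 4)) = 8.0623
d((-1, 0), (25, -13)) = 29.0689
d((-28, 26), (-8, 4)) = 29.7321
d((-28, 26), (25, -13)) = 65.8027
d((-8, 4), (25, -13)) = 37.1214

Closest pair: (-6, 4) and (-8, 4) with distance 2.0

The closest pair is (-6, 4) and (-8, 4) with Euclidean distance 2.0. For 7 points, brute-force pairwise comparison is shown above. For large n, the divide-and-conquer algorithm (sort by x, recurse on halves, check the dividing strip) achieves O(n log n).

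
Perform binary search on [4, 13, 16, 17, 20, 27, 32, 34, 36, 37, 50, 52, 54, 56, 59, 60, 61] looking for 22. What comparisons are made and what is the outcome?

Binary search for 22 in [4, 13, 16, 17, 20, 27, 32, 34, 36, 37, 50, 52, 54, 56, 59, 60, 61]:

lo=0, hi=16, mid=8, arr[mid]=36 -> 36 > 22, search left half
lo=0, hi=7, mid=3, arr[mid]=17 -> 17 < 22, search right half
lo=4, hi=7, mid=5, arr[mid]=27 -> 27 > 22, search left half
lo=4, hi=4, mid=4, arr[mid]=20 -> 20 < 22, search right half
lo=5 > hi=4, target 22 not found

Binary search determines that 22 is not in the array after 4 comparisons. The search space was exhausted without finding the target.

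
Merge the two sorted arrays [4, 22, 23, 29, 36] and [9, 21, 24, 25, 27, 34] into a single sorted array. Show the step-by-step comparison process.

Merging process:

Compare 4 vs 9: take 4 from left. Merged: [4]
Compare 22 vs 9: take 9 from right. Merged: [4, 9]
Compare 22 vs 21: take 21 from right. Merged: [4, 9, 21]
Compare 22 vs 24: take 22 from left. Merged: [4, 9, 21, 22]
Compare 23 vs 24: take 23 from left. Merged: [4, 9, 21, 22, 23]
Compare 29 vs 24: take 24 from right. Merged: [4, 9, 21, 22, 23, 24]
Compare 29 vs 25: take 25 from right. Merged: [4, 9, 21, 22, 23, 24, 25]
Compare 29 vs 27: take 27 from right. Merged: [4, 9, 21, 22, 23, 24, 25, 27]
Compare 29 vs 34: take 29 from left. Merged: [4, 9, 21, 22, 23, 24, 25, 27, 29]
Compare 36 vs 34: take 34 from right. Merged: [4, 9, 21, 22, 23, 24, 25, 27, 29, 34]
Append remaining from left: [36]. Merged: [4, 9, 21, 22, 23, 24, 25, 27, 29, 34, 36]

Final merged array: [4, 9, 21, 22, 23, 24, 25, 27, 29, 34, 36]
Total comparisons: 10

The merged array is [4, 9, 21, 22, 23, 24, 25, 27, 29, 34, 36], requiring 10 comparisons. The merge step runs in O(n) time where n is the total number of elements.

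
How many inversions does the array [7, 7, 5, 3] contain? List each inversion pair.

Finding inversions in [7, 7, 5, 3]:

(0, 2): arr[0]=7 > arr[2]=5
(0, 3): arr[0]=7 > arr[3]=3
(1, 2): arr[1]=7 > arr[2]=5
(1, 3): arr[1]=7 > arr[3]=3
(2, 3): arr[2]=5 > arr[3]=3

Total inversions: 5

The array has 5 inversion(s): (0,2), (0,3), (1,2), (1,3), (2,3). Each pair (i,j) satisfies i < j and arr[i] > arr[j].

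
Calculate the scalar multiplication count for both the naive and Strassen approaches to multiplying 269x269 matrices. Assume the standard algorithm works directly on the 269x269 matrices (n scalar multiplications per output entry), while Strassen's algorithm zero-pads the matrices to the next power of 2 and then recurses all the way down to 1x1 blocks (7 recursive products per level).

Matrix multiplication for 269x269 matrices:

Strassen's algorithm requires power-of-2 dimensions. Pad 269x269 to 512x512 (next power of 2).

Standard algorithm: 269^3 = 19465109 multiplications
Strassen's algorithm: 7^(log2(512)) = 7^9 = 40353607 multiplications
Difference: 19465109 - 40353607 = -20888498 (Strassen uses MORE here due to padding overhead — for small or just-over-power-of-2 n, padding can outweigh the per-level savings)

Standard: 19465109 multiplications (269^3). Strassen: 40353607 multiplications (7^9, after padding to 512x512). Strassen reduces 8 recursive multiplications to 7 at each level.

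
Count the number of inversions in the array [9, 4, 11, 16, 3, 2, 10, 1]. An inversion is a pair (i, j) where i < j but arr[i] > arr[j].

Finding inversions in [9, 4, 11, 16, 3, 2, 10, 1]:

(0, 1): arr[0]=9 > arr[1]=4
(0, 4): arr[0]=9 > arr[4]=3
(0, 5): arr[0]=9 > arr[5]=2
(0, 7): arr[0]=9 > arr[7]=1
(1, 4): arr[1]=4 > arr[4]=3
(1, 5): arr[1]=4 > arr[5]=2
(1, 7): arr[1]=4 > arr[7]=1
(2, 4): arr[2]=11 > arr[4]=3
(2, 5): arr[2]=11 > arr[5]=2
(2, 6): arr[2]=11 > arr[6]=10
(2, 7): arr[2]=11 > arr[7]=1
(3, 4): arr[3]=16 > arr[4]=3
(3, 5): arr[3]=16 > arr[5]=2
(3, 6): arr[3]=16 > arr[6]=10
(3, 7): arr[3]=16 > arr[7]=1
(4, 5): arr[4]=3 > arr[5]=2
(4, 7): arr[4]=3 > arr[7]=1
(5, 7): arr[5]=2 > arr[7]=1
(6, 7): arr[6]=10 > arr[7]=1

Total inversions: 19

The array has 19 inversion(s): (0,1), (0,4), (0,5), (0,7), (1,4), (1,5), (1,7), (2,4), (2,5), (2,6), (2,7), (3,4), (3,5), (3,6), (3,7), (4,5), (4,7), (5,7), (6,7). Each pair (i,j) satisfies i < j and arr[i] > arr[j].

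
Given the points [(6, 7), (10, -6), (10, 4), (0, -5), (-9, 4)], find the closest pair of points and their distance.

Computing all pairwise distances among 5 points:

d((6, 7), (10, -6)) = 13.6015
d((6, 7), (10, 4)) = 5.0 <-- minimum
d((6, 7), (0, -5)) = 13.4164
d((6, 7), (-9, 4)) = 15.2971
d((10, -6), (10, 4)) = 10.0
d((10, -6), (0, -5)) = 10.0499
d((10, -6), (-9, 4)) = 21.4709
d((10, 4), (0, -5)) = 13.4536
d((10, 4), (-9, 4)) = 19.0
d((0, -5), (-9, 4)) = 12.7279

Closest pair: (6, 7) and (10, 4) with distance 5.0

The closest pair is (6, 7) and (10, 4) with Euclidean distance 5.0. For 5 points, brute-force pairwise comparison is shown above. For large n, the divide-and-conquer algorithm (sort by x, recurse on halves, check the dividing strip) achieves O(n log n).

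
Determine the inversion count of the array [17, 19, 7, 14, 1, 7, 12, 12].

Finding inversions in [17, 19, 7, 14, 1, 7, 12, 12]:

(0, 2): arr[0]=17 > arr[2]=7
(0, 3): arr[0]=17 > arr[3]=14
(0, 4): arr[0]=17 > arr[4]=1
(0, 5): arr[0]=17 > arr[5]=7
(0, 6): arr[0]=17 > arr[6]=12
(0, 7): arr[0]=17 > arr[7]=12
(1, 2): arr[1]=19 > arr[2]=7
(1, 3): arr[1]=19 > arr[3]=14
(1, 4): arr[1]=19 > arr[4]=1
(1, 5): arr[1]=19 > arr[5]=7
(1, 6): arr[1]=19 > arr[6]=12
(1, 7): arr[1]=19 > arr[7]=12
(2, 4): arr[2]=7 > arr[4]=1
(3, 4): arr[3]=14 > arr[4]=1
(3, 5): arr[3]=14 > arr[5]=7
(3, 6): arr[3]=14 > arr[6]=12
(3, 7): arr[3]=14 > arr[7]=12

Total inversions: 17

The array has 17 inversion(s): (0,2), (0,3), (0,4), (0,5), (0,6), (0,7), (1,2), (1,3), (1,4), (1,5), (1,6), (1,7), (2,4), (3,4), (3,5), (3,6), (3,7). Each pair (i,j) satisfies i < j and arr[i] > arr[j].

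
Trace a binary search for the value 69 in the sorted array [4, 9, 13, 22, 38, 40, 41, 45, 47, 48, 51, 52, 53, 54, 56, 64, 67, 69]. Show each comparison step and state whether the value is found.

Binary search for 69 in [4, 9, 13, 22, 38, 40, 41, 45, 47, 48, 51, 52, 53, 54, 56, 64, 67, 69]:

lo=0, hi=17, mid=8, arr[mid]=47 -> 47 < 69, search right half
lo=9, hi=17, mid=13, arr[mid]=54 -> 54 < 69, search right half
lo=14, hi=17, mid=15, arr[mid]=64 -> 64 < 69, search right half
lo=16, hi=17, mid=16, arr[mid]=67 -> 67 < 69, search right half
lo=17, hi=17, mid=17, arr[mid]=69 -> Found target at index 17!

Binary search finds 69 at index 17 after 5 comparisons. The search repeatedly halves the search space by comparing with the middle element.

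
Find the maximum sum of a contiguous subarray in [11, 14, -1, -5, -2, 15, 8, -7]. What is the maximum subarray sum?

Using Kadane's algorithm on [11, 14, -1, -5, -2, 15, 8, -7]:

Scanning through the array:
Position 1 (value 14): max_ending_here = 25, max_so_far = 25
Position 2 (value -1): max_ending_here = 24, max_so_far = 25
Position 3 (value -5): max_ending_here = 19, max_so_far = 25
Position 4 (value -2): max_ending_here = 17, max_so_far = 25
Position 5 (value 15): max_ending_here = 32, max_so_far = 32
Position 6 (value 8): max_ending_here = 40, max_so_far = 40
Position 7 (value -7): max_ending_here = 33, max_so_far = 40

Maximum subarray: [11, 14, -1, -5, -2, 15, 8]
Maximum sum: 40

The maximum subarray is [11, 14, -1, -5, -2, 15, 8] with sum 40. This subarray runs from index 0 to index 6.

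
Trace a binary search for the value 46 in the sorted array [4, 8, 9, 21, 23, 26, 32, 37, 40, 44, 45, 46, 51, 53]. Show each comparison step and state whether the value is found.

Binary search for 46 in [4, 8, 9, 21, 23, 26, 32, 37, 40, 44, 45, 46, 51, 53]:

lo=0, hi=13, mid=6, arr[mid]=32 -> 32 < 46, search right half
lo=7, hi=13, mid=10, arr[mid]=45 -> 45 < 46, search right half
lo=11, hi=13, mid=12, arr[mid]=51 -> 51 > 46, search left half
lo=11, hi=11, mid=11, arr[mid]=46 -> Found target at index 11!

Binary search finds 46 at index 11 after 4 comparisons. The search repeatedly halves the search space by comparing with the middle element.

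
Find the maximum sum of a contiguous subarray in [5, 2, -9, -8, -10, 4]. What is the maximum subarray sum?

Using Kadane's algorithm on [5, 2, -9, -8, -10, 4]:

Scanning through the array:
Position 1 (value 2): max_ending_here = 7, max_so_far = 7
Position 2 (value -9): max_ending_here = -2, max_so_far = 7
Position 3 (value -8): max_ending_here = -8, max_so_far = 7
Position 4 (value -10): max_ending_here = -10, max_so_far = 7
Position 5 (value 4): max_ending_here = 4, max_so_far = 7

Maximum subarray: [5, 2]
Maximum sum: 7

The maximum subarray is [5, 2] with sum 7. This subarray runs from index 0 to index 1.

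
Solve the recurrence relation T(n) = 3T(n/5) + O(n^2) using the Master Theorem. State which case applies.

Master Theorem for T(n) = 3T(n/5) + O(n^2):

a = 3, b = 5, c = 2
log_b(a) = log_5(3) = 0.6826

Case 3: c = 2 > log_5(3) = 0.6826
T(n) = O(n^2) = O(n^2)

For T(n) = 3T(n/5) + O(n^2): log_5(3) = 0.6826. This is Case 3 of the Master Theorem (c > log_b(a), work dominated by root), giving O(n^2).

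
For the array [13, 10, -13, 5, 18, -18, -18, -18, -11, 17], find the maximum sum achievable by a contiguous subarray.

Using Kadane's algorithm on [13, 10, -13, 5, 18, -18, -18, -18, -11, 17]:

Scanning through the array:
Position 1 (value 10): max_ending_here = 23, max_so_far = 23
Position 2 (value -13): max_ending_here = 10, max_so_far = 23
Position 3 (value 5): max_ending_here = 15, max_so_far = 23
Position 4 (value 18): max_ending_here = 33, max_so_far = 33
Position 5 (value -18): max_ending_here = 15, max_so_far = 33
Position 6 (value -18): max_ending_here = -3, max_so_far = 33
Position 7 (value -18): max_ending_here = -18, max_so_far = 33
Position 8 (value -11): max_ending_here = -11, max_so_far = 33
Position 9 (value 17): max_ending_here = 17, max_so_far = 33

Maximum subarray: [13, 10, -13, 5, 18]
Maximum sum: 33

The maximum subarray is [13, 10, -13, 5, 18] with sum 33. This subarray runs from index 0 to index 4.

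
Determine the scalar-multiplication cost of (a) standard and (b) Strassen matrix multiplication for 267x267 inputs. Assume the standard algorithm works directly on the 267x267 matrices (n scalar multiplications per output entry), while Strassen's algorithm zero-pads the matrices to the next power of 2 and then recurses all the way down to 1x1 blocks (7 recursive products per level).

Matrix multiplication for 267x267 matrices:

Strassen's algorithm requires power-of-2 dimensions. Pad 267x267 to 512x512 (next power of 2).

Standard algorithm: 267^3 = 19034163 multiplications
Strassen's algorithm: 7^(log2(512)) = 7^9 = 40353607 multiplications
Difference: 19034163 - 40353607 = -21319444 (Strassen uses MORE here due to padding overhead — for small or just-over-power-of-2 n, padding can outweigh the per-level savings)

Standard: 19034163 multiplications (267^3). Strassen: 40353607 multiplications (7^9, after padding to 512x512). Strassen reduces 8 recursive multiplications to 7 at each level.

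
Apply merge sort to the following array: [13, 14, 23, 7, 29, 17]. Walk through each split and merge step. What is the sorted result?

Merge sort trace:

Split: [13, 14, 23, 7, 29, 17] -> [13, 14, 23] and [7, 29, 17]
  Split: [13, 14, 23] -> [13] and [14, 23]
    Split: [14, 23] -> [14] and [23]
    Merge: [14] + [23] -> [14, 23]
  Merge: [13] + [14, 23] -> [13, 14, 23]
  Split: [7, 29, 17] -> [7] and [29, 17]
    Split: [29, 17] -> [29] and [17]
    Merge: [29] + [17] -> [17, 29]
  Merge: [7] + [17, 29] -> [7, 17, 29]
Merge: [13, 14, 23] + [7, 17, 29] -> [7, 13, 14, 17, 23, 29]

Final sorted array: [7, 13, 14, 17, 23, 29]

The merge sort proceeds by recursively splitting the array and merging sorted halves.
After all merges, the sorted array is [7, 13, 14, 17, 23, 29].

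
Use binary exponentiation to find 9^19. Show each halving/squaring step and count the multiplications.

Computing 9^19 by squaring (build up from 9^1; each line after the first costs one multiplication):

9^1 = 9
9^2 = (9^1)^2 = 9^2 = 81
9^4 = (9^2)^2 = 81^2 = 6561
9^8 = (9^4)^2 = 6561^2 = 43046721
9^9 = 9 * 9^8 = 9 * 43046721 = 387420489
9^18 = (9^9)^2 = 387420489^2 = 150094635296999121
9^19 = 9 * 9^18 = 9 * 150094635296999121 = 1350851717672992089

Result: 1350851717672992089
Multiplications needed: 6 (6 lines after 9^1)

9^19 = 1350851717672992089. Using exponentiation by squaring, this requires 6 multiplications. The key idea: if the exponent is even, square the half-power; if odd, multiply by the base once.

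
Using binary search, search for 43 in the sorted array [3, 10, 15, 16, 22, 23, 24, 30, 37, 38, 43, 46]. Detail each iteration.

Binary search for 43 in [3, 10, 15, 16, 22, 23, 24, 30, 37, 38, 43, 46]:

lo=0, hi=11, mid=5, arr[mid]=23 -> 23 < 43, search right half
lo=6, hi=11, mid=8, arr[mid]=37 -> 37 < 43, search right half
lo=9, hi=11, mid=10, arr[mid]=43 -> Found target at index 10!

Binary search finds 43 at index 10 after 3 comparisons. The search repeatedly halves the search space by comparing with the middle element.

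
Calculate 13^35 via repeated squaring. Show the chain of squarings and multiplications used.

Computing 13^35 by squaring (build up from 13^1; each line after the first costs one multiplication):

13^1 = 13
13^2 = (13^1)^2 = 13^2 = 169
13^4 = (13^2)^2 = 169^2 = 28561
13^8 = (13^4)^2 = 28561^2 = 815730721
13^16 = (13^8)^2 = 815730721^2 = 665416609183179841
13^17 = 13 * 13^16 = 13 * 665416609183179841 = 8650415919381337933
13^34 = (13^17)^2 = 8650415919381337933^2 = 74829695578286078013428929473144712489
13^35 = 13 * 13^34 = 13 * 74829695578286078013428929473144712489 = 972786042517719014174576083150881262357

Result: 972786042517719014174576083150881262357
Multiplications needed: 7 (7 lines after 13^1)

13^35 = 972786042517719014174576083150881262357. Using exponentiation by squaring, this requires 7 multiplications. The key idea: if the exponent is even, square the half-power; if odd, multiply by the base once.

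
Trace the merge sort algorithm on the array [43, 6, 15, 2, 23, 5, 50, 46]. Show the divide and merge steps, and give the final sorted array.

Merge sort trace:

Split: [43, 6, 15, 2, 23, 5, 50, 46] -> [43, 6, 15, 2] and [23, 5, 50, 46]
  Split: [43, 6, 15, 2] -> [43, 6] and [15, 2]
    Split: [43, 6] -> [43] and [6]
    Merge: [43] + [6] -> [6, 43]
    Split: [15, 2] -> [15] and [2]
    Merge: [15] + [2] -> [2, 15]
  Merge: [6, 43] + [2, 15] -> [2, 6, 15, 43]
  Split: [23, 5, 50, 46] -> [23, 5] and [50, 46]
    Split: [23, 5] -> [23] and [5]
    Merge: [23] + [5] -> [5, 23]
    Split: [50, 46] -> [50] and [46]
    Merge: [50] + [46] -> [46, 50]
  Merge: [5, 23] + [46, 50] -> [5, 23, 46, 50]
Merge: [2, 6, 15, 43] + [5, 23, 46, 50] -> [2, 5, 6, 15, 23, 43, 46, 50]

Final sorted array: [2, 5, 6, 15, 23, 43, 46, 50]

The merge sort proceeds by recursively splitting the array and merging sorted halves.
After all merges, the sorted array is [2, 5, 6, 15, 23, 43, 46, 50].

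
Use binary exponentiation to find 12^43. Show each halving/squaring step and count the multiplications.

Computing 12^43 by squaring (build up from 12^1; each line after the first costs one multiplication):

12^1 = 12
12^2 = (12^1)^2 = 12^2 = 144
12^4 = (12^2)^2 = 144^2 = 20736
12^5 = 12 * 12^4 = 12 * 20736 = 248832
12^10 = (12^5)^2 = 248832^2 = 61917364224
12^20 = (12^10)^2 = 61917364224^2 = 3833759992447475122176
12^21 = 12 * 12^20 = 12 * 3833759992447475122176 = 46005119909369701466112
12^42 = (12^21)^2 = 46005119909369701466112^2 = 2116471057875484488839167999221661362284396544
12^43 = 12 * 12^42 = 12 * 2116471057875484488839167999221661362284396544 = 25397652694505813866070015990659936347412758528

Result: 25397652694505813866070015990659936347412758528
Multiplications needed: 8 (8 lines after 12^1)

12^43 = 25397652694505813866070015990659936347412758528. Using exponentiation by squaring, this requires 8 multiplications. The key idea: if the exponent is even, square the half-power; if odd, multiply by the base once.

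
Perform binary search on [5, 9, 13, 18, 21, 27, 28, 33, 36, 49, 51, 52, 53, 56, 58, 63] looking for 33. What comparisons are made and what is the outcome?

Binary search for 33 in [5, 9, 13, 18, 21, 27, 28, 33, 36, 49, 51, 52, 53, 56, 58, 63]:

lo=0, hi=15, mid=7, arr[mid]=33 -> Found target at index 7!

Binary search finds 33 at index 7 after 1 comparisons. The search repeatedly halves the search space by comparing with the middle element.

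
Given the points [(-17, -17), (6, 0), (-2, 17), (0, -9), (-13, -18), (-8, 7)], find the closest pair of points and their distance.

Computing all pairwise distances among 6 points:

d((-17, -17), (6, 0)) = 28.6007
d((-17, -17), (-2, 17)) = 37.1618
d((-17, -17), (0, -9)) = 18.7883
d((-17, -17), (-13, -18)) = 4.1231 <-- minimum
d((-17, -17), (-8, 7)) = 25.632
d((6, 0), (-2, 17)) = 18.7883
d((6, 0), (0, -9)) = 10.8167
d((6, 0), (-13, -18)) = 26.1725
d((6, 0), (-8, 7)) = 15.6525
d((-2, 17), (0, -9)) = 26.0768
d((-2, 17), (-13, -18)) = 36.6879
d((-2, 17), (-8, 7)) = 11.6619
d((0, -9), (-13, -18)) = 15.8114
d((0, -9), (-8, 7)) = 17.8885
d((-13, -18), (-8, 7)) = 25.4951

Closest pair: (-17, -17) and (-13, -18) with distance 4.1231

The closest pair is (-17, -17) and (-13, -18) with Euclidean distance 4.1231. For 6 points, brute-force pairwise comparison is shown above. For large n, the divide-and-conquer algorithm (sort by x, recurse on halves, check the dividing strip) achieves O(n log n).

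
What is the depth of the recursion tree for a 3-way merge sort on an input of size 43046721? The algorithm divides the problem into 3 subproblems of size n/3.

For divide and conquer with division factor 3:

Problem sizes at each level:
Level 0: 43046721
Level 1: 14348907
Level 2: 4782969
Level 3: 1594323
Level 4: 531441
Level 5: 177147
Level 6: 59049
Level 7: 19683
Level 8: 6561
Level 9: 2187
Level 10: 729
Level 11: 243
Level 12: 81
Level 13: 27
Level 14: 9
Level 15: 3
Level 16: 1

The root is level 0 and the size-1 base case is level 16 (the tree spans levels 0 through 16, i.e. 17 levels counting the root), so the depth is the number of divisions: log_3(43046721) = 16

The recursion tree depth is log_3(43046721) = 16. At each level, the problem size is divided by 3, so it takes 16 divisions to reduce to a base case of size 1. The algorithm makes 3 recursive calls at each level.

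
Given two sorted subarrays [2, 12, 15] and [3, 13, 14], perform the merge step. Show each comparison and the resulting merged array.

Merging process:

Compare 2 vs 3: take 2 from left. Merged: [2]
Compare 12 vs 3: take 3 from right. Merged: [2, 3]
Compare 12 vs 13: take 12 from left. Merged: [2, 3, 12]
Compare 15 vs 13: take 13 from right. Merged: [2, 3, 12, 13]
Compare 15 vs 14: take 14 from right. Merged: [2, 3, 12, 13, 14]
Append remaining from left: [15]. Merged: [2, 3, 12, 13, 14, 15]

Final merged array: [2, 3, 12, 13, 14, 15]
Total comparisons: 5

The merged array is [2, 3, 12, 13, 14, 15], requiring 5 comparisons. The merge step runs in O(n) time where n is the total number of elements.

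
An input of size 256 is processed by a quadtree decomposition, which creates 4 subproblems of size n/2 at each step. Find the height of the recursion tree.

For divide and conquer with division factor 2:

Problem sizes at each level:
Level 0: 256
Level 1: 128
Level 2: 64
Level 3: 32
Level 4: 16
Level 5: 8
Level 6: 4
Level 7: 2
Level 8: 1

The root is level 0 and the size-1 base case is level 8 (the tree spans levels 0 through 8, i.e. 9 levels counting the root), so the depth is the number of divisions: log_2(256) = 8

The recursion tree depth is log_2(256) = 8. At each level, the problem size is divided by 2, so it takes 8 divisions to reduce to a base case of size 1. The algorithm makes 4 recursive calls at each level.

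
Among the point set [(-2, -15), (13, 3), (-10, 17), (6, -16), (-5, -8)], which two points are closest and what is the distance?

Computing all pairwise distances among 5 points:

d((-2, -15), (13, 3)) = 23.4307
d((-2, -15), (-10, 17)) = 32.9848
d((-2, -15), (6, -16)) = 8.0623
d((-2, -15), (-5, -8)) = 7.6158 <-- minimum
d((13, 3), (-10, 17)) = 26.9258
d((13, 3), (6, -16)) = 20.2485
d((13, 3), (-5, -8)) = 21.095
d((-10, 17), (6, -16)) = 36.6742
d((-10, 17), (-5, -8)) = 25.4951
d((6, -16), (-5, -8)) = 13.6015

Closest pair: (-2, -15) and (-5, -8) with distance 7.6158

The closest pair is (-2, -15) and (-5, -8) with Euclidean distance 7.6158. For 5 points, brute-force pairwise comparison is shown above. For large n, the divide-and-conquer algorithm (sort by x, recurse on halves, check the dividing strip) achieves O(n log n).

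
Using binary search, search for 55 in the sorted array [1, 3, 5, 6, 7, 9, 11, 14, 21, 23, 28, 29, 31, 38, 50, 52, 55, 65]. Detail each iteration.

Binary search for 55 in [1, 3, 5, 6, 7, 9, 11, 14, 21, 23, 28, 29, 31, 38, 50, 52, 55, 65]:

lo=0, hi=17, mid=8, arr[mid]=21 -> 21 < 55, search right half
lo=9, hi=17, mid=13, arr[mid]=38 -> 38 < 55, search right half
lo=14, hi=17, mid=15, arr[mid]=52 -> 52 < 55, search right half
lo=16, hi=17, mid=16, arr[mid]=55 -> Found target at index 16!

Binary search finds 55 at index 16 after 4 comparisons. The search repeatedly halves the search space by comparing with the middle element.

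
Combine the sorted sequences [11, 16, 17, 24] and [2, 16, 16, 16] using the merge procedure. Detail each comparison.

Merging process:

Compare 11 vs 2: take 2 from right. Merged: [2]
Compare 11 vs 16: take 11 from left. Merged: [2, 11]
Compare 16 vs 16: take 16 from left. Merged: [2, 11, 16]
Compare 17 vs 16: take 16 from right. Merged: [2, 11, 16, 16]
Compare 17 vs 16: take 16 from right. Merged: [2, 11, 16, 16, 16]
Compare 17 vs 16: take 16 from right. Merged: [2, 11, 16, 16, 16, 16]
Append remaining from left: [17, 24]. Merged: [2, 11, 16, 16, 16, 16, 17, 24]

Final merged array: [2, 11, 16, 16, 16, 16, 17, 24]
Total comparisons: 6

The merged array is [2, 11, 16, 16, 16, 16, 17, 24], requiring 6 comparisons. The merge step runs in O(n) time where n is the total number of elements.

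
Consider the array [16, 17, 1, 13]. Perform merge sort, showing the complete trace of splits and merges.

Merge sort trace:

Split: [16, 17, 1, 13] -> [16, 17] and [1, 13]
  Split: [16, 17] -> [16] and [17]
  Merge: [16] + [17] -> [16, 17]
  Split: [1, 13] -> [1] and [13]
  Merge: [1] + [13] -> [1, 13]
Merge: [16, 17] + [1, 13] -> [1, 13, 16, 17]

Final sorted array: [1, 13, 16, 17]

The merge sort proceeds by recursively splitting the array and merging sorted halves.
After all merges, the sorted array is [1, 13, 16, 17].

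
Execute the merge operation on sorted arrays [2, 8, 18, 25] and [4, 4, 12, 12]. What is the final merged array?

Merging process:

Compare 2 vs 4: take 2 from left. Merged: [2]
Compare 8 vs 4: take 4 from right. Merged: [2, 4]
Compare 8 vs 4: take 4 from right. Merged: [2, 4, 4]
Compare 8 vs 12: take 8 from left. Merged: [2, 4, 4, 8]
Compare 18 vs 12: take 12 from right. Merged: [2, 4, 4, 8, 12]
Compare 18 vs 12: take 12 from right. Merged: [2, 4, 4, 8, 12, 12]
Append remaining from left: [18, 25]. Merged: [2, 4, 4, 8, 12, 12, 18, 25]

Final merged array: [2, 4, 4, 8, 12, 12, 18, 25]
Total comparisons: 6

The merged array is [2, 4, 4, 8, 12, 12, 18, 25], requiring 6 comparisons. The merge step runs in O(n) time where n is the total number of elements.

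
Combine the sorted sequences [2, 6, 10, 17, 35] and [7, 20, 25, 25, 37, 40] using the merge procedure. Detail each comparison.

Merging process:

Compare 2 vs 7: take 2 from left. Merged: [2]
Compare 6 vs 7: take 6 from left. Merged: [2, 6]
Compare 10 vs 7: take 7 from right. Merged: [2, 6, 7]
Compare 10 vs 20: take 10 from left. Merged: [2, 6, 7, 10]
Compare 17 vs 20: take 17 from left. Merged: [2, 6, 7, 10, 17]
Compare 35 vs 20: take 20 from right. Merged: [2, 6, 7, 10, 17, 20]
Compare 35 vs 25: take 25 from right. Merged: [2, 6, 7, 10, 17, 20, 25]
Compare 35 vs 25: take 25 from right. Merged: [2, 6, 7, 10, 17, 20, 25, 25]
Compare 35 vs 37: take 35 from left. Merged: [2, 6, 7, 10, 17, 20, 25, 25, 35]
Append remaining from right: [37, 40]. Merged: [2, 6, 7, 10, 17, 20, 25, 25, 35, 37, 40]

Final merged array: [2, 6, 7, 10, 17, 20, 25, 25, 35, 37, 40]
Total comparisons: 9

The merged array is [2, 6, 7, 10, 17, 20, 25, 25, 35, 37, 40], requiring 9 comparisons. The merge step runs in O(n) time where n is the total number of elements.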